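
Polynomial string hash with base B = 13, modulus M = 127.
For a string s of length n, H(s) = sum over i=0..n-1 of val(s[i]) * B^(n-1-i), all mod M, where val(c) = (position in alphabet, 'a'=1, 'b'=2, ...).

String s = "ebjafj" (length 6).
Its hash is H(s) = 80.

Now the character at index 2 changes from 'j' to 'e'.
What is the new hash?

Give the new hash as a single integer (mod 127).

val('j') = 10, val('e') = 5
Position k = 2, exponent = n-1-k = 3
B^3 mod M = 13^3 mod 127 = 38
Delta = (5 - 10) * 38 mod 127 = 64
New hash = (80 + 64) mod 127 = 17

Answer: 17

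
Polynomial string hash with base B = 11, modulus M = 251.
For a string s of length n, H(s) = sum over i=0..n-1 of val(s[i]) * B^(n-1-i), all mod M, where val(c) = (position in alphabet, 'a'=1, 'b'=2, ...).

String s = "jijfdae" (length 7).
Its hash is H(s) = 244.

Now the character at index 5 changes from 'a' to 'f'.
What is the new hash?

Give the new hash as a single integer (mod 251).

Answer: 48

Derivation:
val('a') = 1, val('f') = 6
Position k = 5, exponent = n-1-k = 1
B^1 mod M = 11^1 mod 251 = 11
Delta = (6 - 1) * 11 mod 251 = 55
New hash = (244 + 55) mod 251 = 48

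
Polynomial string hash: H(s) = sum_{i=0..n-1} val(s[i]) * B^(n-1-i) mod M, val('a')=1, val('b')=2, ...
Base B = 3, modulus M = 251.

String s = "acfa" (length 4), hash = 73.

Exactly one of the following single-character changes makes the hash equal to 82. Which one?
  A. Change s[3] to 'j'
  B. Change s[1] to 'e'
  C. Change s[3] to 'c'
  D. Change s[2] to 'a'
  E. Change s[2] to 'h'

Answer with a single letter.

Answer: A

Derivation:
Option A: s[3]='a'->'j', delta=(10-1)*3^0 mod 251 = 9, hash=73+9 mod 251 = 82 <-- target
Option B: s[1]='c'->'e', delta=(5-3)*3^2 mod 251 = 18, hash=73+18 mod 251 = 91
Option C: s[3]='a'->'c', delta=(3-1)*3^0 mod 251 = 2, hash=73+2 mod 251 = 75
Option D: s[2]='f'->'a', delta=(1-6)*3^1 mod 251 = 236, hash=73+236 mod 251 = 58
Option E: s[2]='f'->'h', delta=(8-6)*3^1 mod 251 = 6, hash=73+6 mod 251 = 79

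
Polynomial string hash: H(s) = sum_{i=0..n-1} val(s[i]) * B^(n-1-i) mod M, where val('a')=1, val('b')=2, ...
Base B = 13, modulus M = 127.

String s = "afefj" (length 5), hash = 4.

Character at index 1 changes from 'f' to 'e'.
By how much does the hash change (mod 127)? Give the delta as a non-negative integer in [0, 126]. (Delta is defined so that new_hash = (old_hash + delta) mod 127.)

Answer: 89

Derivation:
Delta formula: (val(new) - val(old)) * B^(n-1-k) mod M
  val('e') - val('f') = 5 - 6 = -1
  B^(n-1-k) = 13^3 mod 127 = 38
  Delta = -1 * 38 mod 127 = 89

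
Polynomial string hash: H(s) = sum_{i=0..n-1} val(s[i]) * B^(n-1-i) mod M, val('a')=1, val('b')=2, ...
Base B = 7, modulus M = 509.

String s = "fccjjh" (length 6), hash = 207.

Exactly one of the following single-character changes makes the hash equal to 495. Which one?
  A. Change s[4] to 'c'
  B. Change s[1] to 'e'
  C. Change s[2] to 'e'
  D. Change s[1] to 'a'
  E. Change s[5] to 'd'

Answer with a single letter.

Answer: D

Derivation:
Option A: s[4]='j'->'c', delta=(3-10)*7^1 mod 509 = 460, hash=207+460 mod 509 = 158
Option B: s[1]='c'->'e', delta=(5-3)*7^4 mod 509 = 221, hash=207+221 mod 509 = 428
Option C: s[2]='c'->'e', delta=(5-3)*7^3 mod 509 = 177, hash=207+177 mod 509 = 384
Option D: s[1]='c'->'a', delta=(1-3)*7^4 mod 509 = 288, hash=207+288 mod 509 = 495 <-- target
Option E: s[5]='h'->'d', delta=(4-8)*7^0 mod 509 = 505, hash=207+505 mod 509 = 203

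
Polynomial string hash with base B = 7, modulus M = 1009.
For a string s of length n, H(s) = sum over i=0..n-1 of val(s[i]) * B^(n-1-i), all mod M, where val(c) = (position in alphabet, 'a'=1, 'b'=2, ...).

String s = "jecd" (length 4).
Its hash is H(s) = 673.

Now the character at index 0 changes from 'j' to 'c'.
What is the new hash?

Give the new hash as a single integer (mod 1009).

val('j') = 10, val('c') = 3
Position k = 0, exponent = n-1-k = 3
B^3 mod M = 7^3 mod 1009 = 343
Delta = (3 - 10) * 343 mod 1009 = 626
New hash = (673 + 626) mod 1009 = 290

Answer: 290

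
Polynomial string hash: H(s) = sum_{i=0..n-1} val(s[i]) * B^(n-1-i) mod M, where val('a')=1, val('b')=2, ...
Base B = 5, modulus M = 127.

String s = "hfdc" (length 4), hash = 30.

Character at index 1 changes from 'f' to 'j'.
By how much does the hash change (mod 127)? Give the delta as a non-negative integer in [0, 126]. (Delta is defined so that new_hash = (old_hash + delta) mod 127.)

Answer: 100

Derivation:
Delta formula: (val(new) - val(old)) * B^(n-1-k) mod M
  val('j') - val('f') = 10 - 6 = 4
  B^(n-1-k) = 5^2 mod 127 = 25
  Delta = 4 * 25 mod 127 = 100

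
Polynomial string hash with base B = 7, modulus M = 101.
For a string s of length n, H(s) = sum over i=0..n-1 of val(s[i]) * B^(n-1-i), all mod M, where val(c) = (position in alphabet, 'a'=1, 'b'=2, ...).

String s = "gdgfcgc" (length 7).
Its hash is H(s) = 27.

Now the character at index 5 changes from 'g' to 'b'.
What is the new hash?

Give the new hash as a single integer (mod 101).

Answer: 93

Derivation:
val('g') = 7, val('b') = 2
Position k = 5, exponent = n-1-k = 1
B^1 mod M = 7^1 mod 101 = 7
Delta = (2 - 7) * 7 mod 101 = 66
New hash = (27 + 66) mod 101 = 93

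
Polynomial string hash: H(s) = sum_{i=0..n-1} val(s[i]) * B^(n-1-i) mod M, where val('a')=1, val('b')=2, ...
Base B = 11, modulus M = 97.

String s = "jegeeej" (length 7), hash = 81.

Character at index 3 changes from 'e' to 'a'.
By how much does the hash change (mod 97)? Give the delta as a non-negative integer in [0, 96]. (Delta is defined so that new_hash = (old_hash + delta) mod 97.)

Delta formula: (val(new) - val(old)) * B^(n-1-k) mod M
  val('a') - val('e') = 1 - 5 = -4
  B^(n-1-k) = 11^3 mod 97 = 70
  Delta = -4 * 70 mod 97 = 11

Answer: 11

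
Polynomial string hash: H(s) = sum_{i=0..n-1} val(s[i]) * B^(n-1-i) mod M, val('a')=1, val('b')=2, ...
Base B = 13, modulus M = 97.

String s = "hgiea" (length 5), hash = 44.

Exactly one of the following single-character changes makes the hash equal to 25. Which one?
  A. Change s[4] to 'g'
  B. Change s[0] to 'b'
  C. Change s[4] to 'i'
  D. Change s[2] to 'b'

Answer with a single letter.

Option A: s[4]='a'->'g', delta=(7-1)*13^0 mod 97 = 6, hash=44+6 mod 97 = 50
Option B: s[0]='h'->'b', delta=(2-8)*13^4 mod 97 = 33, hash=44+33 mod 97 = 77
Option C: s[4]='a'->'i', delta=(9-1)*13^0 mod 97 = 8, hash=44+8 mod 97 = 52
Option D: s[2]='i'->'b', delta=(2-9)*13^2 mod 97 = 78, hash=44+78 mod 97 = 25 <-- target

Answer: D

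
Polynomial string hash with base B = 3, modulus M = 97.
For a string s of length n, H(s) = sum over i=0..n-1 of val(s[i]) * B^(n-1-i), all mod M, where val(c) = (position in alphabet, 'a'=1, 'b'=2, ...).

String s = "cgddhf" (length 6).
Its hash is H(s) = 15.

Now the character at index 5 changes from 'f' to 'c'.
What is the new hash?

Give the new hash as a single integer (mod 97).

val('f') = 6, val('c') = 3
Position k = 5, exponent = n-1-k = 0
B^0 mod M = 3^0 mod 97 = 1
Delta = (3 - 6) * 1 mod 97 = 94
New hash = (15 + 94) mod 97 = 12

Answer: 12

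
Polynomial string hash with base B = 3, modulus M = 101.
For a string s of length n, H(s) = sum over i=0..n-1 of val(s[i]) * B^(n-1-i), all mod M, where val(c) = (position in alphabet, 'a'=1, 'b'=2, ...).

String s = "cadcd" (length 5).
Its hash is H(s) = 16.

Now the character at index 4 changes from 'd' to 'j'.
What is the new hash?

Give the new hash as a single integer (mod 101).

Answer: 22

Derivation:
val('d') = 4, val('j') = 10
Position k = 4, exponent = n-1-k = 0
B^0 mod M = 3^0 mod 101 = 1
Delta = (10 - 4) * 1 mod 101 = 6
New hash = (16 + 6) mod 101 = 22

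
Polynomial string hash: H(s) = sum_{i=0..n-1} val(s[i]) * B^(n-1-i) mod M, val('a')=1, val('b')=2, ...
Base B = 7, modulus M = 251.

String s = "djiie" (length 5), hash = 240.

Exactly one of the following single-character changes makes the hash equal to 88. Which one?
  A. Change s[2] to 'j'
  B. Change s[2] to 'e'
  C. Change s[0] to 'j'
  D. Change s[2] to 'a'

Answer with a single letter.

Option A: s[2]='i'->'j', delta=(10-9)*7^2 mod 251 = 49, hash=240+49 mod 251 = 38
Option B: s[2]='i'->'e', delta=(5-9)*7^2 mod 251 = 55, hash=240+55 mod 251 = 44
Option C: s[0]='d'->'j', delta=(10-4)*7^4 mod 251 = 99, hash=240+99 mod 251 = 88 <-- target
Option D: s[2]='i'->'a', delta=(1-9)*7^2 mod 251 = 110, hash=240+110 mod 251 = 99

Answer: C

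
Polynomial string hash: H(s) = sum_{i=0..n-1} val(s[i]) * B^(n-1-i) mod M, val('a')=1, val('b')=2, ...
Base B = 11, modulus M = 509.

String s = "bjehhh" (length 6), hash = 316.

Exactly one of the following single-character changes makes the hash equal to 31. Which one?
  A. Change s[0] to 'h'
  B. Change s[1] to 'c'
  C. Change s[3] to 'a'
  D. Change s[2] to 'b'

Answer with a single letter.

Answer: A

Derivation:
Option A: s[0]='b'->'h', delta=(8-2)*11^5 mod 509 = 224, hash=316+224 mod 509 = 31 <-- target
Option B: s[1]='j'->'c', delta=(3-10)*11^4 mod 509 = 331, hash=316+331 mod 509 = 138
Option C: s[3]='h'->'a', delta=(1-8)*11^2 mod 509 = 171, hash=316+171 mod 509 = 487
Option D: s[2]='e'->'b', delta=(2-5)*11^3 mod 509 = 79, hash=316+79 mod 509 = 395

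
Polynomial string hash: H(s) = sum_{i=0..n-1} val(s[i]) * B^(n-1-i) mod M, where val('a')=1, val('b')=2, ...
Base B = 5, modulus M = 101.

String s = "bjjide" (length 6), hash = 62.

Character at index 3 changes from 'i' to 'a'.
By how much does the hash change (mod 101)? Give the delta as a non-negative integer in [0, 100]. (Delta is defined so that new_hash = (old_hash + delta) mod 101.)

Delta formula: (val(new) - val(old)) * B^(n-1-k) mod M
  val('a') - val('i') = 1 - 9 = -8
  B^(n-1-k) = 5^2 mod 101 = 25
  Delta = -8 * 25 mod 101 = 2

Answer: 2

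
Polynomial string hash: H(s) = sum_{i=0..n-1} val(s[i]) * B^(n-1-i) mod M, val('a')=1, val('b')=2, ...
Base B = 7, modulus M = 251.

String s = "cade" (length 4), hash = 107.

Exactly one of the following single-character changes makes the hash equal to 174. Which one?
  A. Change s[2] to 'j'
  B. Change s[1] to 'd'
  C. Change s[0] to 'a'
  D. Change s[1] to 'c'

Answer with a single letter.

Option A: s[2]='d'->'j', delta=(10-4)*7^1 mod 251 = 42, hash=107+42 mod 251 = 149
Option B: s[1]='a'->'d', delta=(4-1)*7^2 mod 251 = 147, hash=107+147 mod 251 = 3
Option C: s[0]='c'->'a', delta=(1-3)*7^3 mod 251 = 67, hash=107+67 mod 251 = 174 <-- target
Option D: s[1]='a'->'c', delta=(3-1)*7^2 mod 251 = 98, hash=107+98 mod 251 = 205

Answer: C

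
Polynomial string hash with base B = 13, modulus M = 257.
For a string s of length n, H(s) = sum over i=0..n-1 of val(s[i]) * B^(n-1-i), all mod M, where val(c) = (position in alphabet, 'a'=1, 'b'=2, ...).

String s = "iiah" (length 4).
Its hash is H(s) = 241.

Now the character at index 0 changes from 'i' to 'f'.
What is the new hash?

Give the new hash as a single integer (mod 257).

val('i') = 9, val('f') = 6
Position k = 0, exponent = n-1-k = 3
B^3 mod M = 13^3 mod 257 = 141
Delta = (6 - 9) * 141 mod 257 = 91
New hash = (241 + 91) mod 257 = 75

Answer: 75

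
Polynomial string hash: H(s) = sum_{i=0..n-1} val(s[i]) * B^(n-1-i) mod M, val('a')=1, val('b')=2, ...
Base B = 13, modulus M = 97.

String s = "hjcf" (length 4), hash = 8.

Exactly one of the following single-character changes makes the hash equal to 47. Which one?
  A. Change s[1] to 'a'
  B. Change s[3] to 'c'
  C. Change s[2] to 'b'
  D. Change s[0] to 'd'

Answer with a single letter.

Option A: s[1]='j'->'a', delta=(1-10)*13^2 mod 97 = 31, hash=8+31 mod 97 = 39
Option B: s[3]='f'->'c', delta=(3-6)*13^0 mod 97 = 94, hash=8+94 mod 97 = 5
Option C: s[2]='c'->'b', delta=(2-3)*13^1 mod 97 = 84, hash=8+84 mod 97 = 92
Option D: s[0]='h'->'d', delta=(4-8)*13^3 mod 97 = 39, hash=8+39 mod 97 = 47 <-- target

Answer: D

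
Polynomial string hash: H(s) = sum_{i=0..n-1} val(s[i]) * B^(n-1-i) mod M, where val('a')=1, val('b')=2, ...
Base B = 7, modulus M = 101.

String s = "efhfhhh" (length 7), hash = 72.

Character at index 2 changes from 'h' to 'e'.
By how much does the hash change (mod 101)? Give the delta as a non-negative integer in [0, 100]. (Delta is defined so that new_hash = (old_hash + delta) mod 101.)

Delta formula: (val(new) - val(old)) * B^(n-1-k) mod M
  val('e') - val('h') = 5 - 8 = -3
  B^(n-1-k) = 7^4 mod 101 = 78
  Delta = -3 * 78 mod 101 = 69

Answer: 69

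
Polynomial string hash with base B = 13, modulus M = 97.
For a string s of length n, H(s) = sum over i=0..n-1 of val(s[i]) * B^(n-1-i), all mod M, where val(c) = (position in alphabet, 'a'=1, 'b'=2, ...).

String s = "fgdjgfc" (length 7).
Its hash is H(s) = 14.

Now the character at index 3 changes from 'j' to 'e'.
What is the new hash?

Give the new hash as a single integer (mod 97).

val('j') = 10, val('e') = 5
Position k = 3, exponent = n-1-k = 3
B^3 mod M = 13^3 mod 97 = 63
Delta = (5 - 10) * 63 mod 97 = 73
New hash = (14 + 73) mod 97 = 87

Answer: 87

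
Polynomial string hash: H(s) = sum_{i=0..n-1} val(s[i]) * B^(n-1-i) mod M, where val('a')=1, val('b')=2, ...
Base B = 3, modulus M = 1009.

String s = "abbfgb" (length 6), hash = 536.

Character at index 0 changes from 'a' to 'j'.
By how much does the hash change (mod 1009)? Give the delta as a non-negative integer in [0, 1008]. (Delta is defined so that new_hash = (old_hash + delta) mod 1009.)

Answer: 169

Derivation:
Delta formula: (val(new) - val(old)) * B^(n-1-k) mod M
  val('j') - val('a') = 10 - 1 = 9
  B^(n-1-k) = 3^5 mod 1009 = 243
  Delta = 9 * 243 mod 1009 = 169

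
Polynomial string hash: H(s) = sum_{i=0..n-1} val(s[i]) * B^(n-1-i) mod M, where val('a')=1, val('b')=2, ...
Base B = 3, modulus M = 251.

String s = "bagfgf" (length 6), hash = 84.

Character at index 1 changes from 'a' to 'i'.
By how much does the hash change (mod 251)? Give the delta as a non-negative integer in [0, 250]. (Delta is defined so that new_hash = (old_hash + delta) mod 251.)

Delta formula: (val(new) - val(old)) * B^(n-1-k) mod M
  val('i') - val('a') = 9 - 1 = 8
  B^(n-1-k) = 3^4 mod 251 = 81
  Delta = 8 * 81 mod 251 = 146

Answer: 146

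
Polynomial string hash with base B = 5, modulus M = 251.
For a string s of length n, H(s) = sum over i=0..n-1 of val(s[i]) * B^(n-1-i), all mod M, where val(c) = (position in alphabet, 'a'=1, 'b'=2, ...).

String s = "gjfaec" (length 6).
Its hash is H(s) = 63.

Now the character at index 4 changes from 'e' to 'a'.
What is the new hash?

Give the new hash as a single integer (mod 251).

val('e') = 5, val('a') = 1
Position k = 4, exponent = n-1-k = 1
B^1 mod M = 5^1 mod 251 = 5
Delta = (1 - 5) * 5 mod 251 = 231
New hash = (63 + 231) mod 251 = 43

Answer: 43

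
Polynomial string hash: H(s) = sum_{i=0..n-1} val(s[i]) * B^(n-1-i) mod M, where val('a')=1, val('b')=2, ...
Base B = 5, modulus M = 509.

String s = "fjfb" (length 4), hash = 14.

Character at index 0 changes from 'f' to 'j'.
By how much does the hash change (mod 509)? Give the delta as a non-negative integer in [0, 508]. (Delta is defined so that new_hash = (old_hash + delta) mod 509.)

Answer: 500

Derivation:
Delta formula: (val(new) - val(old)) * B^(n-1-k) mod M
  val('j') - val('f') = 10 - 6 = 4
  B^(n-1-k) = 5^3 mod 509 = 125
  Delta = 4 * 125 mod 509 = 500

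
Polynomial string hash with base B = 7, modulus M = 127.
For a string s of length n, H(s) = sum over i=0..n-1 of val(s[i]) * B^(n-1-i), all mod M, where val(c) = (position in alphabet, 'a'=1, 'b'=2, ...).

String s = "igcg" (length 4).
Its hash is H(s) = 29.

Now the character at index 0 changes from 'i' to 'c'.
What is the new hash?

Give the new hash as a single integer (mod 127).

val('i') = 9, val('c') = 3
Position k = 0, exponent = n-1-k = 3
B^3 mod M = 7^3 mod 127 = 89
Delta = (3 - 9) * 89 mod 127 = 101
New hash = (29 + 101) mod 127 = 3

Answer: 3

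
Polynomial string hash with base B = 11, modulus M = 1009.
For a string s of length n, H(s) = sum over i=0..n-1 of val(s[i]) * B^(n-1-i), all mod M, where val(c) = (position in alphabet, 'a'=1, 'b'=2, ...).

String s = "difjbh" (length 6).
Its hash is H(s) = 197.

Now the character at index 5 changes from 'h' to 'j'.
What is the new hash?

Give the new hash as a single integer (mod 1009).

Answer: 199

Derivation:
val('h') = 8, val('j') = 10
Position k = 5, exponent = n-1-k = 0
B^0 mod M = 11^0 mod 1009 = 1
Delta = (10 - 8) * 1 mod 1009 = 2
New hash = (197 + 2) mod 1009 = 199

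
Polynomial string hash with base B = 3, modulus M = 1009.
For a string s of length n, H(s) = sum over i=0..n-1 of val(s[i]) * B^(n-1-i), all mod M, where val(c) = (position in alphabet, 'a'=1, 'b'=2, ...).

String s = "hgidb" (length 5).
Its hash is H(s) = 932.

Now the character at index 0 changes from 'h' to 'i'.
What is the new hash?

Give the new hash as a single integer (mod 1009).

Answer: 4

Derivation:
val('h') = 8, val('i') = 9
Position k = 0, exponent = n-1-k = 4
B^4 mod M = 3^4 mod 1009 = 81
Delta = (9 - 8) * 81 mod 1009 = 81
New hash = (932 + 81) mod 1009 = 4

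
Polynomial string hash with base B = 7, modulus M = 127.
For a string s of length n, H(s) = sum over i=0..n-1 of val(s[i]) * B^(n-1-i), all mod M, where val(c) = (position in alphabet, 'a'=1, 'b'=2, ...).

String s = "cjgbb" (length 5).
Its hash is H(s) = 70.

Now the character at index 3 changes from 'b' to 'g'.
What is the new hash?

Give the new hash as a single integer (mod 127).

val('b') = 2, val('g') = 7
Position k = 3, exponent = n-1-k = 1
B^1 mod M = 7^1 mod 127 = 7
Delta = (7 - 2) * 7 mod 127 = 35
New hash = (70 + 35) mod 127 = 105

Answer: 105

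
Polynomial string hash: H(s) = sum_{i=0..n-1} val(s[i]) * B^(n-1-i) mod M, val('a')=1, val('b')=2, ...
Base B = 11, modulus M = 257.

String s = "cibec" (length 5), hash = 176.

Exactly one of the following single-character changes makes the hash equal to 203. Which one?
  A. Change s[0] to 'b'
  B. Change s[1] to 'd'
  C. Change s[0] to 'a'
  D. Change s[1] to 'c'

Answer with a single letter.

Option A: s[0]='c'->'b', delta=(2-3)*11^4 mod 257 = 8, hash=176+8 mod 257 = 184
Option B: s[1]='i'->'d', delta=(4-9)*11^3 mod 257 = 27, hash=176+27 mod 257 = 203 <-- target
Option C: s[0]='c'->'a', delta=(1-3)*11^4 mod 257 = 16, hash=176+16 mod 257 = 192
Option D: s[1]='i'->'c', delta=(3-9)*11^3 mod 257 = 238, hash=176+238 mod 257 = 157

Answer: B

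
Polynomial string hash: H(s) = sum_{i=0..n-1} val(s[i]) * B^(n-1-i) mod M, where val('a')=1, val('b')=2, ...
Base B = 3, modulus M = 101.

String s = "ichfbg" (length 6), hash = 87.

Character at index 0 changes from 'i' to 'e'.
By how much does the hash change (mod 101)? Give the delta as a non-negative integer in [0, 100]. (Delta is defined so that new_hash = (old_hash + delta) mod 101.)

Delta formula: (val(new) - val(old)) * B^(n-1-k) mod M
  val('e') - val('i') = 5 - 9 = -4
  B^(n-1-k) = 3^5 mod 101 = 41
  Delta = -4 * 41 mod 101 = 38

Answer: 38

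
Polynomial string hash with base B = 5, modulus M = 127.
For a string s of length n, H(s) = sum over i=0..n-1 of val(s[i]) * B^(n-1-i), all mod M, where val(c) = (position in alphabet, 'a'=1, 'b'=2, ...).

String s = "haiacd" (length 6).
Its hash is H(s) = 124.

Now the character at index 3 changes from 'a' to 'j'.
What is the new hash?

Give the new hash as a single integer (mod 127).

Answer: 95

Derivation:
val('a') = 1, val('j') = 10
Position k = 3, exponent = n-1-k = 2
B^2 mod M = 5^2 mod 127 = 25
Delta = (10 - 1) * 25 mod 127 = 98
New hash = (124 + 98) mod 127 = 95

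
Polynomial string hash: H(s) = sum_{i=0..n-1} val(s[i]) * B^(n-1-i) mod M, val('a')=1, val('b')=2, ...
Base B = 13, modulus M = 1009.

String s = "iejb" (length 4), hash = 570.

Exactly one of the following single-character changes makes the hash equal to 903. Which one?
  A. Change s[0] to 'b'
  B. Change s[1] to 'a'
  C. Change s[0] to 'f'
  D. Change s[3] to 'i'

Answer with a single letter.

Option A: s[0]='i'->'b', delta=(2-9)*13^3 mod 1009 = 765, hash=570+765 mod 1009 = 326
Option B: s[1]='e'->'a', delta=(1-5)*13^2 mod 1009 = 333, hash=570+333 mod 1009 = 903 <-- target
Option C: s[0]='i'->'f', delta=(6-9)*13^3 mod 1009 = 472, hash=570+472 mod 1009 = 33
Option D: s[3]='b'->'i', delta=(9-2)*13^0 mod 1009 = 7, hash=570+7 mod 1009 = 577

Answer: B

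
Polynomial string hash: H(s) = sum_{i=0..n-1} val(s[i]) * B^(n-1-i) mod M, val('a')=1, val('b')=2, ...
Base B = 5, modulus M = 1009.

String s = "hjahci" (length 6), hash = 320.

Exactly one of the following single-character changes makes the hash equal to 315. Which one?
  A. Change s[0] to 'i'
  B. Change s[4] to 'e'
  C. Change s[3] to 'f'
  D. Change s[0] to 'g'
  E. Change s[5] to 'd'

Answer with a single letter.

Answer: E

Derivation:
Option A: s[0]='h'->'i', delta=(9-8)*5^5 mod 1009 = 98, hash=320+98 mod 1009 = 418
Option B: s[4]='c'->'e', delta=(5-3)*5^1 mod 1009 = 10, hash=320+10 mod 1009 = 330
Option C: s[3]='h'->'f', delta=(6-8)*5^2 mod 1009 = 959, hash=320+959 mod 1009 = 270
Option D: s[0]='h'->'g', delta=(7-8)*5^5 mod 1009 = 911, hash=320+911 mod 1009 = 222
Option E: s[5]='i'->'d', delta=(4-9)*5^0 mod 1009 = 1004, hash=320+1004 mod 1009 = 315 <-- target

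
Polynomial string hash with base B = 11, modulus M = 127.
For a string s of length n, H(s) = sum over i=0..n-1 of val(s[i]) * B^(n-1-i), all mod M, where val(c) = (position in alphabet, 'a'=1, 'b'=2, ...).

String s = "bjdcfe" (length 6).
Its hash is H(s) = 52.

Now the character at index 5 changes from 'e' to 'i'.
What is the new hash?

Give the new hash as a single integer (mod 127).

val('e') = 5, val('i') = 9
Position k = 5, exponent = n-1-k = 0
B^0 mod M = 11^0 mod 127 = 1
Delta = (9 - 5) * 1 mod 127 = 4
New hash = (52 + 4) mod 127 = 56

Answer: 56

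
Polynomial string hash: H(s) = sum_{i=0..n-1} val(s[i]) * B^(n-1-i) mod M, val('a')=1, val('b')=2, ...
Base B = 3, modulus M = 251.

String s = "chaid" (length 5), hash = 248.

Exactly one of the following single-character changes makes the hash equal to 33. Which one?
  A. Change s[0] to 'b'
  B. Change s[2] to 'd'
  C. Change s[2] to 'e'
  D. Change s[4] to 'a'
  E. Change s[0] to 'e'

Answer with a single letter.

Option A: s[0]='c'->'b', delta=(2-3)*3^4 mod 251 = 170, hash=248+170 mod 251 = 167
Option B: s[2]='a'->'d', delta=(4-1)*3^2 mod 251 = 27, hash=248+27 mod 251 = 24
Option C: s[2]='a'->'e', delta=(5-1)*3^2 mod 251 = 36, hash=248+36 mod 251 = 33 <-- target
Option D: s[4]='d'->'a', delta=(1-4)*3^0 mod 251 = 248, hash=248+248 mod 251 = 245
Option E: s[0]='c'->'e', delta=(5-3)*3^4 mod 251 = 162, hash=248+162 mod 251 = 159

Answer: C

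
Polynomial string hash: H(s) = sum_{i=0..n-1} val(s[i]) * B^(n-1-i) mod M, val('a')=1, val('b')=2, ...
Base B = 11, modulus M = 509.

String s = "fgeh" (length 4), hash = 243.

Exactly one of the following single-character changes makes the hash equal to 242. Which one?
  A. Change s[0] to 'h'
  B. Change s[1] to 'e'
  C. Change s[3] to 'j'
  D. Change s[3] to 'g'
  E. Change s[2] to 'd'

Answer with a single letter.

Answer: D

Derivation:
Option A: s[0]='f'->'h', delta=(8-6)*11^3 mod 509 = 117, hash=243+117 mod 509 = 360
Option B: s[1]='g'->'e', delta=(5-7)*11^2 mod 509 = 267, hash=243+267 mod 509 = 1
Option C: s[3]='h'->'j', delta=(10-8)*11^0 mod 509 = 2, hash=243+2 mod 509 = 245
Option D: s[3]='h'->'g', delta=(7-8)*11^0 mod 509 = 508, hash=243+508 mod 509 = 242 <-- target
Option E: s[2]='e'->'d', delta=(4-5)*11^1 mod 509 = 498, hash=243+498 mod 509 = 232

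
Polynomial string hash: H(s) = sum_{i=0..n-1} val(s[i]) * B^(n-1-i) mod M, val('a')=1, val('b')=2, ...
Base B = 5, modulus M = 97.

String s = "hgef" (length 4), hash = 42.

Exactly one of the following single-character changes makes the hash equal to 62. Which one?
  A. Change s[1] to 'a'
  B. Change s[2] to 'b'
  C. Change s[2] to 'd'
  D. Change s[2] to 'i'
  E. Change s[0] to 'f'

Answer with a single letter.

Option A: s[1]='g'->'a', delta=(1-7)*5^2 mod 97 = 44, hash=42+44 mod 97 = 86
Option B: s[2]='e'->'b', delta=(2-5)*5^1 mod 97 = 82, hash=42+82 mod 97 = 27
Option C: s[2]='e'->'d', delta=(4-5)*5^1 mod 97 = 92, hash=42+92 mod 97 = 37
Option D: s[2]='e'->'i', delta=(9-5)*5^1 mod 97 = 20, hash=42+20 mod 97 = 62 <-- target
Option E: s[0]='h'->'f', delta=(6-8)*5^3 mod 97 = 41, hash=42+41 mod 97 = 83

Answer: D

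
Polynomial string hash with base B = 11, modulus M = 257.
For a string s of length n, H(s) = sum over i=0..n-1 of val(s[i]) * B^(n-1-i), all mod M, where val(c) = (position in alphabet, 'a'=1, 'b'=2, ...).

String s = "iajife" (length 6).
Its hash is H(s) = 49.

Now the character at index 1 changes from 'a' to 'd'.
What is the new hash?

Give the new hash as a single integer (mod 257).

val('a') = 1, val('d') = 4
Position k = 1, exponent = n-1-k = 4
B^4 mod M = 11^4 mod 257 = 249
Delta = (4 - 1) * 249 mod 257 = 233
New hash = (49 + 233) mod 257 = 25

Answer: 25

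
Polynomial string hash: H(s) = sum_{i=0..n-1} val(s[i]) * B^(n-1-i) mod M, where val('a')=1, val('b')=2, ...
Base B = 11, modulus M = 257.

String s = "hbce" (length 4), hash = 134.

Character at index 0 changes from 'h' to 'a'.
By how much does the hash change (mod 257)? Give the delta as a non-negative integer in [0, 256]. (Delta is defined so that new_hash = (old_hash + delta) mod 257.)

Answer: 192

Derivation:
Delta formula: (val(new) - val(old)) * B^(n-1-k) mod M
  val('a') - val('h') = 1 - 8 = -7
  B^(n-1-k) = 11^3 mod 257 = 46
  Delta = -7 * 46 mod 257 = 192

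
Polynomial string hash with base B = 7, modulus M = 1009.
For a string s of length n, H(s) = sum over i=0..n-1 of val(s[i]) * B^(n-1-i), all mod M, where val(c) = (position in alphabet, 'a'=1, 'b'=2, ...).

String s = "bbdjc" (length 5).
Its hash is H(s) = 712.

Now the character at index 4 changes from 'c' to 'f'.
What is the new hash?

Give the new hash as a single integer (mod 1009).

val('c') = 3, val('f') = 6
Position k = 4, exponent = n-1-k = 0
B^0 mod M = 7^0 mod 1009 = 1
Delta = (6 - 3) * 1 mod 1009 = 3
New hash = (712 + 3) mod 1009 = 715

Answer: 715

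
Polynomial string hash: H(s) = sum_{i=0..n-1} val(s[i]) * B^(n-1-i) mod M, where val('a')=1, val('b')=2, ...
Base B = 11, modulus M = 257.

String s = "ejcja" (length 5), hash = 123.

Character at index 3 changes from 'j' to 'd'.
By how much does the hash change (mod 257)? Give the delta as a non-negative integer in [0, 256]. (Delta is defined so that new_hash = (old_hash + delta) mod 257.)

Answer: 191

Derivation:
Delta formula: (val(new) - val(old)) * B^(n-1-k) mod M
  val('d') - val('j') = 4 - 10 = -6
  B^(n-1-k) = 11^1 mod 257 = 11
  Delta = -6 * 11 mod 257 = 191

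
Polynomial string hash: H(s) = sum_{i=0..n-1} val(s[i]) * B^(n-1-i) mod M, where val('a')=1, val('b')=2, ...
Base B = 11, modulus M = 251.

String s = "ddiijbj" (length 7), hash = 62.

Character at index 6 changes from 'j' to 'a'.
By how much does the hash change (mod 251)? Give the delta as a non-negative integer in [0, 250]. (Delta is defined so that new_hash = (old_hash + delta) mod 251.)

Answer: 242

Derivation:
Delta formula: (val(new) - val(old)) * B^(n-1-k) mod M
  val('a') - val('j') = 1 - 10 = -9
  B^(n-1-k) = 11^0 mod 251 = 1
  Delta = -9 * 1 mod 251 = 242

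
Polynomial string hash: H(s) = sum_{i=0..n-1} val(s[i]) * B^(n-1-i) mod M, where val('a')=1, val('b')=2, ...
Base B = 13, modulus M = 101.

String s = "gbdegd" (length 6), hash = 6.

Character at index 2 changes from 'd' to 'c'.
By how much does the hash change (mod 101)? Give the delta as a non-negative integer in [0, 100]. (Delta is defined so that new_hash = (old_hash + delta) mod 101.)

Delta formula: (val(new) - val(old)) * B^(n-1-k) mod M
  val('c') - val('d') = 3 - 4 = -1
  B^(n-1-k) = 13^3 mod 101 = 76
  Delta = -1 * 76 mod 101 = 25

Answer: 25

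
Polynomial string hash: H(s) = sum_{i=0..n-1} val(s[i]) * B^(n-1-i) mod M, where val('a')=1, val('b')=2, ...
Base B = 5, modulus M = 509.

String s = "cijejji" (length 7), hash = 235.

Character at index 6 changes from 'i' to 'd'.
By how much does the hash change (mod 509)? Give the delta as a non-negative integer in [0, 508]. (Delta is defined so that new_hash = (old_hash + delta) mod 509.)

Delta formula: (val(new) - val(old)) * B^(n-1-k) mod M
  val('d') - val('i') = 4 - 9 = -5
  B^(n-1-k) = 5^0 mod 509 = 1
  Delta = -5 * 1 mod 509 = 504

Answer: 504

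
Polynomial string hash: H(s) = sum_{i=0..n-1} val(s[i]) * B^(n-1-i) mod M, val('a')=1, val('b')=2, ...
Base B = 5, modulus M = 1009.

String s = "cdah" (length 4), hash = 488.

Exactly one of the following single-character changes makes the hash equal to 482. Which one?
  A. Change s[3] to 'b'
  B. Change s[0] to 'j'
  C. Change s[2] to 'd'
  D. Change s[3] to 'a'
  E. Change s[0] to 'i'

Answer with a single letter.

Option A: s[3]='h'->'b', delta=(2-8)*5^0 mod 1009 = 1003, hash=488+1003 mod 1009 = 482 <-- target
Option B: s[0]='c'->'j', delta=(10-3)*5^3 mod 1009 = 875, hash=488+875 mod 1009 = 354
Option C: s[2]='a'->'d', delta=(4-1)*5^1 mod 1009 = 15, hash=488+15 mod 1009 = 503
Option D: s[3]='h'->'a', delta=(1-8)*5^0 mod 1009 = 1002, hash=488+1002 mod 1009 = 481
Option E: s[0]='c'->'i', delta=(9-3)*5^3 mod 1009 = 750, hash=488+750 mod 1009 = 229

Answer: A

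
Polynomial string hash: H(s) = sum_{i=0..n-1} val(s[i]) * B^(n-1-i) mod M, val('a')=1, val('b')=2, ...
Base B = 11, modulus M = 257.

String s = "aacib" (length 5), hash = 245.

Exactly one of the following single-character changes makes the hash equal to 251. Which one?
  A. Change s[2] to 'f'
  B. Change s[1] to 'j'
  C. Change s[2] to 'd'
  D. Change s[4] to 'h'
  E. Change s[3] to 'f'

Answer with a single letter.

Option A: s[2]='c'->'f', delta=(6-3)*11^2 mod 257 = 106, hash=245+106 mod 257 = 94
Option B: s[1]='a'->'j', delta=(10-1)*11^3 mod 257 = 157, hash=245+157 mod 257 = 145
Option C: s[2]='c'->'d', delta=(4-3)*11^2 mod 257 = 121, hash=245+121 mod 257 = 109
Option D: s[4]='b'->'h', delta=(8-2)*11^0 mod 257 = 6, hash=245+6 mod 257 = 251 <-- target
Option E: s[3]='i'->'f', delta=(6-9)*11^1 mod 257 = 224, hash=245+224 mod 257 = 212

Answer: D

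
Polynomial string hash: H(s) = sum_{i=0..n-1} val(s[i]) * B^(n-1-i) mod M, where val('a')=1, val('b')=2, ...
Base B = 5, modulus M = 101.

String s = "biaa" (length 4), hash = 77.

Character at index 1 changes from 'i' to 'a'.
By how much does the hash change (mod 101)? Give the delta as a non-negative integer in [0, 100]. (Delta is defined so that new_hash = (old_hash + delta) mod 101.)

Delta formula: (val(new) - val(old)) * B^(n-1-k) mod M
  val('a') - val('i') = 1 - 9 = -8
  B^(n-1-k) = 5^2 mod 101 = 25
  Delta = -8 * 25 mod 101 = 2

Answer: 2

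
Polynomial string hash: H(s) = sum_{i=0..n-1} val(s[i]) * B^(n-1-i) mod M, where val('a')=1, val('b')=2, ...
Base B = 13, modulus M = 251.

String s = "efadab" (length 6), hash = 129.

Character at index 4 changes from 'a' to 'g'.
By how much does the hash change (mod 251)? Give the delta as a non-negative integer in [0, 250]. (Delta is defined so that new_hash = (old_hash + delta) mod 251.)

Delta formula: (val(new) - val(old)) * B^(n-1-k) mod M
  val('g') - val('a') = 7 - 1 = 6
  B^(n-1-k) = 13^1 mod 251 = 13
  Delta = 6 * 13 mod 251 = 78

Answer: 78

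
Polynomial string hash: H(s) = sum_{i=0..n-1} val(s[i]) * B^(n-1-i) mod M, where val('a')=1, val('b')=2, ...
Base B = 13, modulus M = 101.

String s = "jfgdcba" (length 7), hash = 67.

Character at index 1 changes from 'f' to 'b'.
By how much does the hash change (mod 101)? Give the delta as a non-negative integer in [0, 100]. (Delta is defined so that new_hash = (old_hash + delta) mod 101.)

Answer: 33

Derivation:
Delta formula: (val(new) - val(old)) * B^(n-1-k) mod M
  val('b') - val('f') = 2 - 6 = -4
  B^(n-1-k) = 13^5 mod 101 = 17
  Delta = -4 * 17 mod 101 = 33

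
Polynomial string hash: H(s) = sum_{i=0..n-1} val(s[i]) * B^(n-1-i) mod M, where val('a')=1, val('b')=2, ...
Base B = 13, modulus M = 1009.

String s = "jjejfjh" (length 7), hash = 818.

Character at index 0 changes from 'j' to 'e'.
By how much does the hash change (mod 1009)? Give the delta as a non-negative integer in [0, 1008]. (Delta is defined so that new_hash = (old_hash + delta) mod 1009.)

Delta formula: (val(new) - val(old)) * B^(n-1-k) mod M
  val('e') - val('j') = 5 - 10 = -5
  B^(n-1-k) = 13^6 mod 1009 = 762
  Delta = -5 * 762 mod 1009 = 226

Answer: 226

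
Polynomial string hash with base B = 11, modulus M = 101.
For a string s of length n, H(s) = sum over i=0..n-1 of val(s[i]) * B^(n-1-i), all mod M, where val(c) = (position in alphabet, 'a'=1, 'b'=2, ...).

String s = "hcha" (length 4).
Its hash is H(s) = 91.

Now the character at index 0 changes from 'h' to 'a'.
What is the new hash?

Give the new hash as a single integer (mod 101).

Answer: 66

Derivation:
val('h') = 8, val('a') = 1
Position k = 0, exponent = n-1-k = 3
B^3 mod M = 11^3 mod 101 = 18
Delta = (1 - 8) * 18 mod 101 = 76
New hash = (91 + 76) mod 101 = 66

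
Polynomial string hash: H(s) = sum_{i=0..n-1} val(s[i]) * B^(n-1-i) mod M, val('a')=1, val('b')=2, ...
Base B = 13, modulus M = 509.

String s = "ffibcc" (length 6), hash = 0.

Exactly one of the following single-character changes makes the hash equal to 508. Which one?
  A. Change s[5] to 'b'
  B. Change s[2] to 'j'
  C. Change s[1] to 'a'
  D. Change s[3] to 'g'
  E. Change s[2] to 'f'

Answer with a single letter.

Option A: s[5]='c'->'b', delta=(2-3)*13^0 mod 509 = 508, hash=0+508 mod 509 = 508 <-- target
Option B: s[2]='i'->'j', delta=(10-9)*13^3 mod 509 = 161, hash=0+161 mod 509 = 161
Option C: s[1]='f'->'a', delta=(1-6)*13^4 mod 509 = 224, hash=0+224 mod 509 = 224
Option D: s[3]='b'->'g', delta=(7-2)*13^2 mod 509 = 336, hash=0+336 mod 509 = 336
Option E: s[2]='i'->'f', delta=(6-9)*13^3 mod 509 = 26, hash=0+26 mod 509 = 26

Answer: A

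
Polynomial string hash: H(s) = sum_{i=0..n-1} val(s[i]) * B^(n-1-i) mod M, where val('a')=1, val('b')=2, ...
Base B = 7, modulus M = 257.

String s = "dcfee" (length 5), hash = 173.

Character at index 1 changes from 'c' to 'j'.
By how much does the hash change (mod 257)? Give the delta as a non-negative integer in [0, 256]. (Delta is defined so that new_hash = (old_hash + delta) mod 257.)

Answer: 88

Derivation:
Delta formula: (val(new) - val(old)) * B^(n-1-k) mod M
  val('j') - val('c') = 10 - 3 = 7
  B^(n-1-k) = 7^3 mod 257 = 86
  Delta = 7 * 86 mod 257 = 88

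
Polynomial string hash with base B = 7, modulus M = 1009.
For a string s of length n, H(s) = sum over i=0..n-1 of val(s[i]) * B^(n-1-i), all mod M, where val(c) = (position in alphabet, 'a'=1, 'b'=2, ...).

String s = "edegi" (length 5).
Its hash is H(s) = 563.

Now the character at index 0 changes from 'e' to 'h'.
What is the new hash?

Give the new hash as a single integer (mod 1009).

Answer: 703

Derivation:
val('e') = 5, val('h') = 8
Position k = 0, exponent = n-1-k = 4
B^4 mod M = 7^4 mod 1009 = 383
Delta = (8 - 5) * 383 mod 1009 = 140
New hash = (563 + 140) mod 1009 = 703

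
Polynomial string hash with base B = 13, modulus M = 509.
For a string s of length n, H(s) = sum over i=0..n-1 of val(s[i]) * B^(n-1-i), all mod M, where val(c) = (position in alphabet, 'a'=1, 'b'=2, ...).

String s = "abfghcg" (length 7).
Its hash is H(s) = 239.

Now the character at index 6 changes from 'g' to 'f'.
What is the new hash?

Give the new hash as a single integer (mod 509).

val('g') = 7, val('f') = 6
Position k = 6, exponent = n-1-k = 0
B^0 mod M = 13^0 mod 509 = 1
Delta = (6 - 7) * 1 mod 509 = 508
New hash = (239 + 508) mod 509 = 238

Answer: 238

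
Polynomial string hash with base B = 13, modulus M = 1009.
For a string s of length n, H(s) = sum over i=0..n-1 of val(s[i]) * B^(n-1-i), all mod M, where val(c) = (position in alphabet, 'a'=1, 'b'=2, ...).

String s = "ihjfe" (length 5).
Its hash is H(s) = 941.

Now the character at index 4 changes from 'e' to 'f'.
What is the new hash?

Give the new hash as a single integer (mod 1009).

Answer: 942

Derivation:
val('e') = 5, val('f') = 6
Position k = 4, exponent = n-1-k = 0
B^0 mod M = 13^0 mod 1009 = 1
Delta = (6 - 5) * 1 mod 1009 = 1
New hash = (941 + 1) mod 1009 = 942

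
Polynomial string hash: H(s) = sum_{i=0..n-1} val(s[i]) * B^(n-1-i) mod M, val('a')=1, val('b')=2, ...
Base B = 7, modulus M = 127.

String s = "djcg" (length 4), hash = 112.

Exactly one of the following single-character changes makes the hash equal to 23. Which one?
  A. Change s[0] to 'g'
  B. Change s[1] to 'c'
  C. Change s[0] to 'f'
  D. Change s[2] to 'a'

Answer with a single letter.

Answer: B

Derivation:
Option A: s[0]='d'->'g', delta=(7-4)*7^3 mod 127 = 13, hash=112+13 mod 127 = 125
Option B: s[1]='j'->'c', delta=(3-10)*7^2 mod 127 = 38, hash=112+38 mod 127 = 23 <-- target
Option C: s[0]='d'->'f', delta=(6-4)*7^3 mod 127 = 51, hash=112+51 mod 127 = 36
Option D: s[2]='c'->'a', delta=(1-3)*7^1 mod 127 = 113, hash=112+113 mod 127 = 98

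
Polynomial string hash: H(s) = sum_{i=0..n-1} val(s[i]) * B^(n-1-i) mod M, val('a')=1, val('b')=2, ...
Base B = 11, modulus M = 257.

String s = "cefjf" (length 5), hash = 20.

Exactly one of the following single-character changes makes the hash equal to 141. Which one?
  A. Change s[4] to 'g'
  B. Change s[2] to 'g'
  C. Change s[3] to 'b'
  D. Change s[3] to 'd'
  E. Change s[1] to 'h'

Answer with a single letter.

Option A: s[4]='f'->'g', delta=(7-6)*11^0 mod 257 = 1, hash=20+1 mod 257 = 21
Option B: s[2]='f'->'g', delta=(7-6)*11^2 mod 257 = 121, hash=20+121 mod 257 = 141 <-- target
Option C: s[3]='j'->'b', delta=(2-10)*11^1 mod 257 = 169, hash=20+169 mod 257 = 189
Option D: s[3]='j'->'d', delta=(4-10)*11^1 mod 257 = 191, hash=20+191 mod 257 = 211
Option E: s[1]='e'->'h', delta=(8-5)*11^3 mod 257 = 138, hash=20+138 mod 257 = 158

Answer: B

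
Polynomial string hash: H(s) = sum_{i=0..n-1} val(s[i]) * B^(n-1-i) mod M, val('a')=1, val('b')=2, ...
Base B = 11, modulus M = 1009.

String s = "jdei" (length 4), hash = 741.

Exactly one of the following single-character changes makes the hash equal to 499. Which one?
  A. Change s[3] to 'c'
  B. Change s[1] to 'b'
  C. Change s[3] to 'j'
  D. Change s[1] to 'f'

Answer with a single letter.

Option A: s[3]='i'->'c', delta=(3-9)*11^0 mod 1009 = 1003, hash=741+1003 mod 1009 = 735
Option B: s[1]='d'->'b', delta=(2-4)*11^2 mod 1009 = 767, hash=741+767 mod 1009 = 499 <-- target
Option C: s[3]='i'->'j', delta=(10-9)*11^0 mod 1009 = 1, hash=741+1 mod 1009 = 742
Option D: s[1]='d'->'f', delta=(6-4)*11^2 mod 1009 = 242, hash=741+242 mod 1009 = 983

Answer: B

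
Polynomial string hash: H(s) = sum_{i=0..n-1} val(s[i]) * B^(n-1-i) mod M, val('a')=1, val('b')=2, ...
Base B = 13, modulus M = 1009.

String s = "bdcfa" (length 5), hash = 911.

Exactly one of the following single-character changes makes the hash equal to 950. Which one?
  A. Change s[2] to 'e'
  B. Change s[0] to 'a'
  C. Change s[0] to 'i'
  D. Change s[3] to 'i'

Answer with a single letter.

Option A: s[2]='c'->'e', delta=(5-3)*13^2 mod 1009 = 338, hash=911+338 mod 1009 = 240
Option B: s[0]='b'->'a', delta=(1-2)*13^4 mod 1009 = 700, hash=911+700 mod 1009 = 602
Option C: s[0]='b'->'i', delta=(9-2)*13^4 mod 1009 = 145, hash=911+145 mod 1009 = 47
Option D: s[3]='f'->'i', delta=(9-6)*13^1 mod 1009 = 39, hash=911+39 mod 1009 = 950 <-- target

Answer: D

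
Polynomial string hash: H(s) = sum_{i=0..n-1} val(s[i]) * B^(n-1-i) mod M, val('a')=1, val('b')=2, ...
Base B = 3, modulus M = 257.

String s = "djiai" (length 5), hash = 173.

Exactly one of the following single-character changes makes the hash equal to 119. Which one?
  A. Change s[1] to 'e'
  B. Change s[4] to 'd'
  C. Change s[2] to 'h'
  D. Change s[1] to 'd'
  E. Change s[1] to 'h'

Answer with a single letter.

Option A: s[1]='j'->'e', delta=(5-10)*3^3 mod 257 = 122, hash=173+122 mod 257 = 38
Option B: s[4]='i'->'d', delta=(4-9)*3^0 mod 257 = 252, hash=173+252 mod 257 = 168
Option C: s[2]='i'->'h', delta=(8-9)*3^2 mod 257 = 248, hash=173+248 mod 257 = 164
Option D: s[1]='j'->'d', delta=(4-10)*3^3 mod 257 = 95, hash=173+95 mod 257 = 11
Option E: s[1]='j'->'h', delta=(8-10)*3^3 mod 257 = 203, hash=173+203 mod 257 = 119 <-- target

Answer: E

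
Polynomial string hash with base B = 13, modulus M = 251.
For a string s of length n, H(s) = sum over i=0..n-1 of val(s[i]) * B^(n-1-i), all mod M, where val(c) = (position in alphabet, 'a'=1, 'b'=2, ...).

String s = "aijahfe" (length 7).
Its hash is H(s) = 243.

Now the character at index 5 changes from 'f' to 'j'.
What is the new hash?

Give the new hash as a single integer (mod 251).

val('f') = 6, val('j') = 10
Position k = 5, exponent = n-1-k = 1
B^1 mod M = 13^1 mod 251 = 13
Delta = (10 - 6) * 13 mod 251 = 52
New hash = (243 + 52) mod 251 = 44

Answer: 44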